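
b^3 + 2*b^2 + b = b*(b + 1)^2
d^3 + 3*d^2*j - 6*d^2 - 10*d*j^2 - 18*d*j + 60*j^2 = (d - 6)*(d - 2*j)*(d + 5*j)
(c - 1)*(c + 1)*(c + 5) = c^3 + 5*c^2 - c - 5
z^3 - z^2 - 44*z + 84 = (z - 6)*(z - 2)*(z + 7)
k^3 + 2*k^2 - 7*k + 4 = (k - 1)^2*(k + 4)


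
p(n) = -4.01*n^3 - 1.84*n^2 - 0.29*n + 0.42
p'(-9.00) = -941.60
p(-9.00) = 2777.28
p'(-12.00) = -1688.45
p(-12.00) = 6668.22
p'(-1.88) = -35.89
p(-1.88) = 21.11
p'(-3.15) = -108.07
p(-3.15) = 108.41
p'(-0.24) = -0.10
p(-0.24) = 0.44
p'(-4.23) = -199.98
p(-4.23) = 272.23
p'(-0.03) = -0.19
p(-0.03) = 0.43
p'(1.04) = -17.13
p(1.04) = -6.38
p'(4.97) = -315.73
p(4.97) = -538.75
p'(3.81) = -188.94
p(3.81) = -249.17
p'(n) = -12.03*n^2 - 3.68*n - 0.29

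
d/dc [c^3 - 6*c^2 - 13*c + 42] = 3*c^2 - 12*c - 13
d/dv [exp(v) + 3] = exp(v)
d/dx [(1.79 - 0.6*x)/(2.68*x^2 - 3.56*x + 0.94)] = (1.608*x^2 - 9.5944*x + 5.8084)/(7.1824*x^4 - 19.0816*x^3 + 17.712*x^2 - 6.6928*x + 0.8836)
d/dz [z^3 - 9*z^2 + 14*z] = 3*z^2 - 18*z + 14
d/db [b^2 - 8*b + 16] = 2*b - 8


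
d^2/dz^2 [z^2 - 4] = 2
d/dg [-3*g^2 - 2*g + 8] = -6*g - 2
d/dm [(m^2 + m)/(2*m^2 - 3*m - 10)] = 5*(-m^2 - 4*m - 2)/(4*m^4 - 12*m^3 - 31*m^2 + 60*m + 100)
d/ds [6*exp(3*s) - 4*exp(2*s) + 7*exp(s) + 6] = (18*exp(2*s) - 8*exp(s) + 7)*exp(s)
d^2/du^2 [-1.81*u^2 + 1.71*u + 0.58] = -3.62000000000000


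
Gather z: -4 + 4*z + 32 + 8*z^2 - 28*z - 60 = 8*z^2 - 24*z - 32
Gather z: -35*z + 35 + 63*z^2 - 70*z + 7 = 63*z^2 - 105*z + 42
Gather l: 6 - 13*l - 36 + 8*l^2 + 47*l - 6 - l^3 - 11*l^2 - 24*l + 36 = -l^3 - 3*l^2 + 10*l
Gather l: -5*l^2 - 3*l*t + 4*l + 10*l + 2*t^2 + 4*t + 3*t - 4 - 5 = -5*l^2 + l*(14 - 3*t) + 2*t^2 + 7*t - 9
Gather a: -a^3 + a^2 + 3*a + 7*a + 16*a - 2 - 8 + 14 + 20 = -a^3 + a^2 + 26*a + 24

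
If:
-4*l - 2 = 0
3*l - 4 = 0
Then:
No Solution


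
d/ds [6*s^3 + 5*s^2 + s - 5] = 18*s^2 + 10*s + 1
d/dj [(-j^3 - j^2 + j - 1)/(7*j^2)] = (-j^3 - j + 2)/(7*j^3)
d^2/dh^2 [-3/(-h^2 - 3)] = 18*(h^2 - 1)/(h^2 + 3)^3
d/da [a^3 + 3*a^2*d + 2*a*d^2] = 3*a^2 + 6*a*d + 2*d^2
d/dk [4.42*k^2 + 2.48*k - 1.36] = 8.84*k + 2.48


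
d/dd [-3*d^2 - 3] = -6*d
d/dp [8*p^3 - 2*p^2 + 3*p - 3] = 24*p^2 - 4*p + 3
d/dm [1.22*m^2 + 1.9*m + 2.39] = 2.44*m + 1.9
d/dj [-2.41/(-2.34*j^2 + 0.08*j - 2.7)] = (0.1928 - 11.2788*j)/(2.34*j^2 - 0.08*j + 2.7)^2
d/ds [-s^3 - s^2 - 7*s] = -3*s^2 - 2*s - 7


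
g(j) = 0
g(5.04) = 0.00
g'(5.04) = 0.00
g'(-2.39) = 0.00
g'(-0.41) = 0.00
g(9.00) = 0.00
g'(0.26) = 0.00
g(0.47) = 0.00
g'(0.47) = 0.00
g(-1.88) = 0.00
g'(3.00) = 0.00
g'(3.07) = 0.00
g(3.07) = 0.00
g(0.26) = 0.00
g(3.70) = 0.00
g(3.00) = 0.00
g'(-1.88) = 0.00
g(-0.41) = 0.00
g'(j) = 0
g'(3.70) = 0.00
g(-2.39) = 0.00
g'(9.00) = 0.00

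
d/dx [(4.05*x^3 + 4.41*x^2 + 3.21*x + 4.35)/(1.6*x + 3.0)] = (12.96*x^3 + 43.506*x^2 + 26.46*x + 2.67)/(2.56*x^2 + 9.6*x + 9.0)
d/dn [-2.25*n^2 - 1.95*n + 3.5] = -4.5*n - 1.95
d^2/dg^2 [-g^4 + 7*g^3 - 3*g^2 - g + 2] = -12*g^2 + 42*g - 6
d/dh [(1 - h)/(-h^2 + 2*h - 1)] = -1/(h^2 - 2*h + 1)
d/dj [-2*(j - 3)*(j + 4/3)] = 10/3 - 4*j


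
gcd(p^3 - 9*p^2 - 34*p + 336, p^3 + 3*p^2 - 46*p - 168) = p^2 - p - 42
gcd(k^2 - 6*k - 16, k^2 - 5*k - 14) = k + 2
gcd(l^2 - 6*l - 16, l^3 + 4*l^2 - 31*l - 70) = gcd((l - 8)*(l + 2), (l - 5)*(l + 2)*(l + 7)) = l + 2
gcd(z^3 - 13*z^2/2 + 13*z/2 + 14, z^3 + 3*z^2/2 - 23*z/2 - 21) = z - 7/2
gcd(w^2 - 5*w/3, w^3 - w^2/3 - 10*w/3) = w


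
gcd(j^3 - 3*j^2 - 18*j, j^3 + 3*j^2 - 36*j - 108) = j^2 - 3*j - 18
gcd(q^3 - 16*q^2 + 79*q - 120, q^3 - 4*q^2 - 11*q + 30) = q - 5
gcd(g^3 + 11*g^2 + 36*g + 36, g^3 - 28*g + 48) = g + 6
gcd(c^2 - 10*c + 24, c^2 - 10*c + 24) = c^2 - 10*c + 24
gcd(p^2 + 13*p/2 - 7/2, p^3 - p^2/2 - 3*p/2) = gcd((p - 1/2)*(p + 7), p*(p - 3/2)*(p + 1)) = 1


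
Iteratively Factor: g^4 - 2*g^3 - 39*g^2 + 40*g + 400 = (g - 5)*(g^3 + 3*g^2 - 24*g - 80) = (g - 5)*(g + 4)*(g^2 - g - 20) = (g - 5)*(g + 4)^2*(g - 5)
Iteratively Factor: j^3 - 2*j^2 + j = (j - 1)*(j^2 - j) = (j - 1)^2*(j)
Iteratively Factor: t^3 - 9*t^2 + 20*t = (t - 4)*(t^2 - 5*t) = t*(t - 4)*(t - 5)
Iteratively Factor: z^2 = (z)*(z)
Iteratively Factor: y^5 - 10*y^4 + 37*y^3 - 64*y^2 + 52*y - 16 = (y - 2)*(y^4 - 8*y^3 + 21*y^2 - 22*y + 8) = (y - 2)*(y - 1)*(y^3 - 7*y^2 + 14*y - 8) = (y - 2)^2*(y - 1)*(y^2 - 5*y + 4) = (y - 2)^2*(y - 1)^2*(y - 4)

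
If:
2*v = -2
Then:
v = -1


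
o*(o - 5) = o^2 - 5*o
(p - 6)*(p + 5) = p^2 - p - 30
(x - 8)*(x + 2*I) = x^2 - 8*x + 2*I*x - 16*I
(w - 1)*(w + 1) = w^2 - 1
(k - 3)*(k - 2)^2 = k^3 - 7*k^2 + 16*k - 12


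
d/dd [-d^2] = -2*d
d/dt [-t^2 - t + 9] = -2*t - 1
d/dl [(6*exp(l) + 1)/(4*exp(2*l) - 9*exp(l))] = (-24*exp(2*l) - 8*exp(l) + 9)*exp(-l)/(16*exp(2*l) - 72*exp(l) + 81)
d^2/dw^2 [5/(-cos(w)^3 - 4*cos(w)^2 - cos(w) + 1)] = -(5*(7*cos(w) + 32*cos(2*w) + 9*cos(3*w))*(cos(w)^3 + 4*cos(w)^2 + cos(w) - 1)/4 + 10*(3*cos(w)^2 + 8*cos(w) + 1)^2*sin(w)^2)/(cos(w)^3 + 4*cos(w)^2 + cos(w) - 1)^3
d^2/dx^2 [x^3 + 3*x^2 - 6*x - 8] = 6*x + 6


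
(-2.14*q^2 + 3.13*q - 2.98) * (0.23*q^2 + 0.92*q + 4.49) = -0.4922*q^4 - 1.2489*q^3 - 7.4144*q^2 + 11.3121*q - 13.3802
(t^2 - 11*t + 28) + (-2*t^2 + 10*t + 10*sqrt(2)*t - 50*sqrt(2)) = -t^2 - t + 10*sqrt(2)*t - 50*sqrt(2) + 28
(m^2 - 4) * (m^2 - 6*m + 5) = m^4 - 6*m^3 + m^2 + 24*m - 20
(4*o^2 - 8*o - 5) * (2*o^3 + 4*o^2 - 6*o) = 8*o^5 - 66*o^3 + 28*o^2 + 30*o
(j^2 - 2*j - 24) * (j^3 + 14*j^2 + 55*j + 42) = j^5 + 12*j^4 + 3*j^3 - 404*j^2 - 1404*j - 1008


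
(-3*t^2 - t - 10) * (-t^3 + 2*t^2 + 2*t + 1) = 3*t^5 - 5*t^4 + 2*t^3 - 25*t^2 - 21*t - 10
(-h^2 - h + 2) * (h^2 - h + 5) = -h^4 - 2*h^2 - 7*h + 10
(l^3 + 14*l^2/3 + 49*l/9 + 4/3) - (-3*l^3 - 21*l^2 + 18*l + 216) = 4*l^3 + 77*l^2/3 - 113*l/9 - 644/3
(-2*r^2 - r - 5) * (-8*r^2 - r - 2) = 16*r^4 + 10*r^3 + 45*r^2 + 7*r + 10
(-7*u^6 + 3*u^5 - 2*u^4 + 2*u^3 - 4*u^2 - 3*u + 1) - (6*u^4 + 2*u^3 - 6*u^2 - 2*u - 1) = -7*u^6 + 3*u^5 - 8*u^4 + 2*u^2 - u + 2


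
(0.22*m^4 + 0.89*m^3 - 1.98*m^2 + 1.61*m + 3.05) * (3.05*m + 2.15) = 0.671*m^5 + 3.1875*m^4 - 4.1255*m^3 + 0.6535*m^2 + 12.764*m + 6.5575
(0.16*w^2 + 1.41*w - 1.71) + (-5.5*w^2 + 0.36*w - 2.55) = -5.34*w^2 + 1.77*w - 4.26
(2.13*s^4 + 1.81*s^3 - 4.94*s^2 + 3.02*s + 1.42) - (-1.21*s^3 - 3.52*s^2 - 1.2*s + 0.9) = 2.13*s^4 + 3.02*s^3 - 1.42*s^2 + 4.22*s + 0.52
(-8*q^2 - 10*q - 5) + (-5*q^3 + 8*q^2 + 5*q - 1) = -5*q^3 - 5*q - 6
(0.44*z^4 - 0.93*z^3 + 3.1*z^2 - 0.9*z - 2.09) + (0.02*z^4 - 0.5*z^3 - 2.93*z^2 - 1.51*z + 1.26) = 0.46*z^4 - 1.43*z^3 + 0.17*z^2 - 2.41*z - 0.83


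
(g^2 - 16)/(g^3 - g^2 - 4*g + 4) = (g^2 - 16)/(g^3 - g^2 - 4*g + 4)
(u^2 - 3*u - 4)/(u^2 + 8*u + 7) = (u - 4)/(u + 7)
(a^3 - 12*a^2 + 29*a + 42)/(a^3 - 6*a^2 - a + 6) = (a - 7)/(a - 1)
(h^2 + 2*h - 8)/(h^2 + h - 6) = (h + 4)/(h + 3)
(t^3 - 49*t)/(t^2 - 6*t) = (t^2 - 49)/(t - 6)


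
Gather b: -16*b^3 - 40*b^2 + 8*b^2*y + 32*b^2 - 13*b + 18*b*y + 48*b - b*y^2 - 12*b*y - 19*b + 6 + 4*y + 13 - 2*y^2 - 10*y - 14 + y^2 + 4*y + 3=-16*b^3 + b^2*(8*y - 8) + b*(-y^2 + 6*y + 16) - y^2 - 2*y + 8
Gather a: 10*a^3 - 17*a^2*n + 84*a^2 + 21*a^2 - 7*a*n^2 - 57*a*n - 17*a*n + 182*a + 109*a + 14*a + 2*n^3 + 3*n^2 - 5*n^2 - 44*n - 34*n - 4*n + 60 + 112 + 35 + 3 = 10*a^3 + a^2*(105 - 17*n) + a*(-7*n^2 - 74*n + 305) + 2*n^3 - 2*n^2 - 82*n + 210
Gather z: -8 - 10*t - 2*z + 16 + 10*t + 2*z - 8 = 0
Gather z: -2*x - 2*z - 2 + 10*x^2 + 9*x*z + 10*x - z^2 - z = 10*x^2 + 8*x - z^2 + z*(9*x - 3) - 2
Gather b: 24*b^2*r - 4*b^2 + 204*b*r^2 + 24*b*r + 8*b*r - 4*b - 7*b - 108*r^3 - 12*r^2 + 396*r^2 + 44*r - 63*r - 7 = b^2*(24*r - 4) + b*(204*r^2 + 32*r - 11) - 108*r^3 + 384*r^2 - 19*r - 7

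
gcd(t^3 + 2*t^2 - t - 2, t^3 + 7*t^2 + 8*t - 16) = t - 1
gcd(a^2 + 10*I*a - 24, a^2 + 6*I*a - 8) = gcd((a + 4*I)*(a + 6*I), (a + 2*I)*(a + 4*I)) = a + 4*I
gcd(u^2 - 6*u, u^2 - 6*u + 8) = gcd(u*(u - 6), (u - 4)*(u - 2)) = 1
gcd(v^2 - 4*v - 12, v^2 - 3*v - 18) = v - 6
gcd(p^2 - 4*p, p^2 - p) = p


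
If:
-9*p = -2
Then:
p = 2/9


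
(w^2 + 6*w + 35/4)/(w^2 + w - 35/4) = (2*w + 5)/(2*w - 5)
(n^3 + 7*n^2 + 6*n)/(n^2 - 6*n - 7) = n*(n + 6)/(n - 7)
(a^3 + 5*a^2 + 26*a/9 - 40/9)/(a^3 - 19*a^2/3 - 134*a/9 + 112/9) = (3*a^2 + 17*a + 20)/(3*a^2 - 17*a - 56)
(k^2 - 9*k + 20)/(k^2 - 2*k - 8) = (k - 5)/(k + 2)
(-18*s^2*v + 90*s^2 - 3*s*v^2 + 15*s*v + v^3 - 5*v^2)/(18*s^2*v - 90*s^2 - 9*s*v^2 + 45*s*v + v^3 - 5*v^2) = (-3*s - v)/(3*s - v)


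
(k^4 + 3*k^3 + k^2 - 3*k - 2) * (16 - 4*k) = -4*k^5 + 4*k^4 + 44*k^3 + 28*k^2 - 40*k - 32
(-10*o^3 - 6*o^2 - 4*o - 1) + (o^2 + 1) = -10*o^3 - 5*o^2 - 4*o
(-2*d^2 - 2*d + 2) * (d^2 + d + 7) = -2*d^4 - 4*d^3 - 14*d^2 - 12*d + 14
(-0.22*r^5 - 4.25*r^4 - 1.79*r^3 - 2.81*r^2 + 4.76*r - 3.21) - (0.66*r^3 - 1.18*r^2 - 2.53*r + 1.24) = -0.22*r^5 - 4.25*r^4 - 2.45*r^3 - 1.63*r^2 + 7.29*r - 4.45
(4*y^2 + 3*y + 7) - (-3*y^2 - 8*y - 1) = 7*y^2 + 11*y + 8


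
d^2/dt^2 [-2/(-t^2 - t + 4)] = 4*(-t^2 - t + (2*t + 1)^2 + 4)/(t^2 + t - 4)^3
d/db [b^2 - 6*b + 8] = 2*b - 6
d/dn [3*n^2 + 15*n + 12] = 6*n + 15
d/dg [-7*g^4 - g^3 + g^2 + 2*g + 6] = -28*g^3 - 3*g^2 + 2*g + 2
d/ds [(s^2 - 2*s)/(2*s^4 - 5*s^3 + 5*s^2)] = (-4*s^3 + 17*s^2 - 20*s + 10)/(s^2*(4*s^4 - 20*s^3 + 45*s^2 - 50*s + 25))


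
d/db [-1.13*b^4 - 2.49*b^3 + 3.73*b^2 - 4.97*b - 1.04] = -4.52*b^3 - 7.47*b^2 + 7.46*b - 4.97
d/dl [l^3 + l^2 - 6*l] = 3*l^2 + 2*l - 6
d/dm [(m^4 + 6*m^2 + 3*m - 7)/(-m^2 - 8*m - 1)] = (-2*m^5 - 24*m^4 - 4*m^3 - 45*m^2 - 26*m - 59)/(m^4 + 16*m^3 + 66*m^2 + 16*m + 1)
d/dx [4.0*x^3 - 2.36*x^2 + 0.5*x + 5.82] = 12.0*x^2 - 4.72*x + 0.5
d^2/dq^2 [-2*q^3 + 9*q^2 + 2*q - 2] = 18 - 12*q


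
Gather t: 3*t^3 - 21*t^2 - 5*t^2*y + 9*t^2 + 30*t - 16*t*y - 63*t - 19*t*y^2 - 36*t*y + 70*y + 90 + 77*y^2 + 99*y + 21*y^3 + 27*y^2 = 3*t^3 + t^2*(-5*y - 12) + t*(-19*y^2 - 52*y - 33) + 21*y^3 + 104*y^2 + 169*y + 90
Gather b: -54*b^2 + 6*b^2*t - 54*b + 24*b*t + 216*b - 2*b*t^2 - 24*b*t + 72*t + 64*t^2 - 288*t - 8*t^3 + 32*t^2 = b^2*(6*t - 54) + b*(162 - 2*t^2) - 8*t^3 + 96*t^2 - 216*t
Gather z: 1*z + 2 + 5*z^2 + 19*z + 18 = 5*z^2 + 20*z + 20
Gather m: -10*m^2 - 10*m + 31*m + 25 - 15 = -10*m^2 + 21*m + 10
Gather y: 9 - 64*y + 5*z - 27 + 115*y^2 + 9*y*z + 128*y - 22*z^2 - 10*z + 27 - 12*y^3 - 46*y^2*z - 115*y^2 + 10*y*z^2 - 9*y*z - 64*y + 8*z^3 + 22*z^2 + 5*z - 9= -12*y^3 - 46*y^2*z + 10*y*z^2 + 8*z^3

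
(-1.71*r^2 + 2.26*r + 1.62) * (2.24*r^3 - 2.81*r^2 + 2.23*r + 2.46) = -3.8304*r^5 + 9.8675*r^4 - 6.5351*r^3 - 3.719*r^2 + 9.1722*r + 3.9852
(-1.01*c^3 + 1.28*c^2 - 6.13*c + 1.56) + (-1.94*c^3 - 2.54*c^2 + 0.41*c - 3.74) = -2.95*c^3 - 1.26*c^2 - 5.72*c - 2.18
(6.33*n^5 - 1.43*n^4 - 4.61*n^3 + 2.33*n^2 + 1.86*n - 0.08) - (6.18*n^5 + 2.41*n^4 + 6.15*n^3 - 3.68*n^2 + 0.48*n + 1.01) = 0.15*n^5 - 3.84*n^4 - 10.76*n^3 + 6.01*n^2 + 1.38*n - 1.09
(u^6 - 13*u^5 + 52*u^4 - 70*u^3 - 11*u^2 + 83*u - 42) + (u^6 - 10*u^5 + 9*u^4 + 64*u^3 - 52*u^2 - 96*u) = 2*u^6 - 23*u^5 + 61*u^4 - 6*u^3 - 63*u^2 - 13*u - 42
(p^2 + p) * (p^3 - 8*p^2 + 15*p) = p^5 - 7*p^4 + 7*p^3 + 15*p^2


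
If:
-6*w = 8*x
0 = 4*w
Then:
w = 0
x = 0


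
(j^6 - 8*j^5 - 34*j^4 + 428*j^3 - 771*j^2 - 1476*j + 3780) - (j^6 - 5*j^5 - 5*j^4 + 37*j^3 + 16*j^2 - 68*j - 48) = -3*j^5 - 29*j^4 + 391*j^3 - 787*j^2 - 1408*j + 3828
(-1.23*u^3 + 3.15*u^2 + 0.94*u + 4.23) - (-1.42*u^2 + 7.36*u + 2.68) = -1.23*u^3 + 4.57*u^2 - 6.42*u + 1.55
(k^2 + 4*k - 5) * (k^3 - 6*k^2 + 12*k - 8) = k^5 - 2*k^4 - 17*k^3 + 70*k^2 - 92*k + 40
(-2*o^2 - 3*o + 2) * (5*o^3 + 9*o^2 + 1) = -10*o^5 - 33*o^4 - 17*o^3 + 16*o^2 - 3*o + 2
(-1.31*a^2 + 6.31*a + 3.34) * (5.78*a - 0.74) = -7.5718*a^3 + 37.4412*a^2 + 14.6358*a - 2.4716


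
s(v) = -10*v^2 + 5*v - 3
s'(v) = 5 - 20*v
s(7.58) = -539.66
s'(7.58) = -146.60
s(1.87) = -28.62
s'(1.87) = -32.40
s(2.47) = -51.66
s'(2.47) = -44.40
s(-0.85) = -14.48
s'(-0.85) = 22.00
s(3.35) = -98.48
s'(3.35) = -62.00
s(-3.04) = -110.62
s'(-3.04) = 65.80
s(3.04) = -80.22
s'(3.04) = -55.80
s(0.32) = -2.42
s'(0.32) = -1.40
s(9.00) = -768.00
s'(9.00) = -175.00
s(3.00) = -78.00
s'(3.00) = -55.00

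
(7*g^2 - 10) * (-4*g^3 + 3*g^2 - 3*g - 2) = -28*g^5 + 21*g^4 + 19*g^3 - 44*g^2 + 30*g + 20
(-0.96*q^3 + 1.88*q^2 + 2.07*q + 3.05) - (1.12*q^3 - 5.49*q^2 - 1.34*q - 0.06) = -2.08*q^3 + 7.37*q^2 + 3.41*q + 3.11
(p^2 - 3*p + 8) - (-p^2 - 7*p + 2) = 2*p^2 + 4*p + 6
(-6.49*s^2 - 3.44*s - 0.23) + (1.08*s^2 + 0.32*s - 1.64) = -5.41*s^2 - 3.12*s - 1.87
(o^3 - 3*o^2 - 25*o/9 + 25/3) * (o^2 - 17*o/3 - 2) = o^5 - 26*o^4/3 + 110*o^3/9 + 812*o^2/27 - 125*o/3 - 50/3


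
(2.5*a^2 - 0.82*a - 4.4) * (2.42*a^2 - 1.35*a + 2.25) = 6.05*a^4 - 5.3594*a^3 - 3.916*a^2 + 4.095*a - 9.9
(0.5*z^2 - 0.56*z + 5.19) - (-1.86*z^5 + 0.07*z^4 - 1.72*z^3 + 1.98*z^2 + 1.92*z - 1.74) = 1.86*z^5 - 0.07*z^4 + 1.72*z^3 - 1.48*z^2 - 2.48*z + 6.93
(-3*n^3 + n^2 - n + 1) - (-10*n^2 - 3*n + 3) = -3*n^3 + 11*n^2 + 2*n - 2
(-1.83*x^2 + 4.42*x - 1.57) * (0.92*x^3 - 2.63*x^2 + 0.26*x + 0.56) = -1.6836*x^5 + 8.8793*x^4 - 13.5448*x^3 + 4.2535*x^2 + 2.067*x - 0.8792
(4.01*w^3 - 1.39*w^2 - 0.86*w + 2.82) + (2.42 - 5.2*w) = 4.01*w^3 - 1.39*w^2 - 6.06*w + 5.24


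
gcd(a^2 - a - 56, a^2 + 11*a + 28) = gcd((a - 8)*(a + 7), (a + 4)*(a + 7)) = a + 7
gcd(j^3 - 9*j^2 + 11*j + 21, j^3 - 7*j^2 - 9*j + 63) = j^2 - 10*j + 21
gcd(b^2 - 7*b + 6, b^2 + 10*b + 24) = 1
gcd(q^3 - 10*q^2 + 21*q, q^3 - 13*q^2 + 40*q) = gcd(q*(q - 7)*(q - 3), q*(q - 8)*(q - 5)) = q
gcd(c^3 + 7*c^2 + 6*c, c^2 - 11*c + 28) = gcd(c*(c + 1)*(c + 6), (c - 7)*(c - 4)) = 1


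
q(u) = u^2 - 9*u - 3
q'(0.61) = -7.78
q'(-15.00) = -39.00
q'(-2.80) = -14.60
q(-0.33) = 0.08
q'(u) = 2*u - 9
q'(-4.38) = -17.76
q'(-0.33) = -9.66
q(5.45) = -22.35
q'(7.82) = 6.64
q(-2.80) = 30.04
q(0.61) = -8.12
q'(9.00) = 9.00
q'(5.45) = 1.90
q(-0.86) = 5.48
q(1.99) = -16.95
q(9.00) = -3.00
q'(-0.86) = -10.72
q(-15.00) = 357.00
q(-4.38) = 55.60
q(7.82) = -12.23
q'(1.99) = -5.02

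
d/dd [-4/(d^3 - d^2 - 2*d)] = 4*(3*d^2 - 2*d - 2)/(d^2*(-d^2 + d + 2)^2)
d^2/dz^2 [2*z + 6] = 0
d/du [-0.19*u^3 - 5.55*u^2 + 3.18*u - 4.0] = -0.57*u^2 - 11.1*u + 3.18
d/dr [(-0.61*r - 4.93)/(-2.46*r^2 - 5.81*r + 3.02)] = (1.5006*r^2 + 3.5441*r - (0.61*r + 4.93)*(4.92*r + 5.81) - 1.8422)/(2.46*r^2 + 5.81*r - 3.02)^2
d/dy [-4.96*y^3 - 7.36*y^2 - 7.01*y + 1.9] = -14.88*y^2 - 14.72*y - 7.01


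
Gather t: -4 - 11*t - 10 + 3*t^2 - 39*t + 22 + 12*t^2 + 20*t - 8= 15*t^2 - 30*t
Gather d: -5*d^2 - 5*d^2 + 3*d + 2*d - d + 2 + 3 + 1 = -10*d^2 + 4*d + 6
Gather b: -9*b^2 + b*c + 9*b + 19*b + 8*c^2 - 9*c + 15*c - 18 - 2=-9*b^2 + b*(c + 28) + 8*c^2 + 6*c - 20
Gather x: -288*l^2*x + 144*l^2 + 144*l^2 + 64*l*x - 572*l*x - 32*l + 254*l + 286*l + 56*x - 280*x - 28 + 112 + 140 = 288*l^2 + 508*l + x*(-288*l^2 - 508*l - 224) + 224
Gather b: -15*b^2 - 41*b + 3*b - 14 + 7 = -15*b^2 - 38*b - 7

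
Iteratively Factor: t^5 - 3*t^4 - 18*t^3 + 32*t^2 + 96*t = (t + 3)*(t^4 - 6*t^3 + 32*t) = (t - 4)*(t + 3)*(t^3 - 2*t^2 - 8*t) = t*(t - 4)*(t + 3)*(t^2 - 2*t - 8) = t*(t - 4)^2*(t + 3)*(t + 2)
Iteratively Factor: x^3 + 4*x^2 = (x)*(x^2 + 4*x) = x^2*(x + 4)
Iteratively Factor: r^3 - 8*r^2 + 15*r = (r - 5)*(r^2 - 3*r) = (r - 5)*(r - 3)*(r)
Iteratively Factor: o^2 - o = (o - 1)*(o)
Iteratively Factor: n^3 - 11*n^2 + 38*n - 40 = (n - 2)*(n^2 - 9*n + 20) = (n - 5)*(n - 2)*(n - 4)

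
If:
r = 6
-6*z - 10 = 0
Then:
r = 6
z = -5/3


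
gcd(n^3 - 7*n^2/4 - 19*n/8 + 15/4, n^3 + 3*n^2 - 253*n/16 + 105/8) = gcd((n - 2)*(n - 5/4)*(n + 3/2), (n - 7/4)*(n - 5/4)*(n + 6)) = n - 5/4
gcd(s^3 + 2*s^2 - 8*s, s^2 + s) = s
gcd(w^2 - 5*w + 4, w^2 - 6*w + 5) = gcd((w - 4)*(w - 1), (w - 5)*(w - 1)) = w - 1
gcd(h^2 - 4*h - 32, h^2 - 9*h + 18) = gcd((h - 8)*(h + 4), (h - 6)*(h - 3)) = 1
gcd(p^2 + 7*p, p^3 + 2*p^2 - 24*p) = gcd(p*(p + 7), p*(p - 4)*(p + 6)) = p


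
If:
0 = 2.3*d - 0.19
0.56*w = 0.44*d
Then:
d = 0.08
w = 0.06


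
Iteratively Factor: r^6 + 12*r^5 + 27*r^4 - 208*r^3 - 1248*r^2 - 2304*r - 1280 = (r - 5)*(r^5 + 17*r^4 + 112*r^3 + 352*r^2 + 512*r + 256) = (r - 5)*(r + 1)*(r^4 + 16*r^3 + 96*r^2 + 256*r + 256) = (r - 5)*(r + 1)*(r + 4)*(r^3 + 12*r^2 + 48*r + 64) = (r - 5)*(r + 1)*(r + 4)^2*(r^2 + 8*r + 16) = (r - 5)*(r + 1)*(r + 4)^3*(r + 4)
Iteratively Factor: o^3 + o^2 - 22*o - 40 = (o - 5)*(o^2 + 6*o + 8) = (o - 5)*(o + 2)*(o + 4)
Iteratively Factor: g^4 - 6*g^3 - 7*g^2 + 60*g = (g - 4)*(g^3 - 2*g^2 - 15*g) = (g - 4)*(g + 3)*(g^2 - 5*g) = (g - 5)*(g - 4)*(g + 3)*(g)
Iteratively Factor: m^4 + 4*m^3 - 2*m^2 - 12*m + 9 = (m + 3)*(m^3 + m^2 - 5*m + 3) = (m + 3)^2*(m^2 - 2*m + 1) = (m - 1)*(m + 3)^2*(m - 1)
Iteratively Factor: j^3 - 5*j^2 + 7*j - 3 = (j - 1)*(j^2 - 4*j + 3) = (j - 3)*(j - 1)*(j - 1)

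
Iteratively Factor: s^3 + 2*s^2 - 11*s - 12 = (s - 3)*(s^2 + 5*s + 4) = (s - 3)*(s + 4)*(s + 1)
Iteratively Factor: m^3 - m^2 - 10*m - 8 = (m - 4)*(m^2 + 3*m + 2) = (m - 4)*(m + 1)*(m + 2)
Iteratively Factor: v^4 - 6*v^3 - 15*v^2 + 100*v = (v - 5)*(v^3 - v^2 - 20*v) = (v - 5)^2*(v^2 + 4*v) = (v - 5)^2*(v + 4)*(v)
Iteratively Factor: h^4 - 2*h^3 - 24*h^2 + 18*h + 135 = (h - 5)*(h^3 + 3*h^2 - 9*h - 27) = (h - 5)*(h + 3)*(h^2 - 9) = (h - 5)*(h - 3)*(h + 3)*(h + 3)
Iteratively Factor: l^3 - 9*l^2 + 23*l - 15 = (l - 1)*(l^2 - 8*l + 15) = (l - 3)*(l - 1)*(l - 5)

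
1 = 1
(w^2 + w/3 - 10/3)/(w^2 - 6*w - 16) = (w - 5/3)/(w - 8)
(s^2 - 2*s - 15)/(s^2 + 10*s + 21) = (s - 5)/(s + 7)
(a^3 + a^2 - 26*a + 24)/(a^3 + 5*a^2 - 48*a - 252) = (a^2 - 5*a + 4)/(a^2 - a - 42)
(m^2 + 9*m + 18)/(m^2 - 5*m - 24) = (m + 6)/(m - 8)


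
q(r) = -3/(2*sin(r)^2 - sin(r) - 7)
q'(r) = -3*(-4*sin(r)*cos(r) + cos(r))/(2*sin(r)^2 - sin(r) - 7)^2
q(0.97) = 0.46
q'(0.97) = 0.09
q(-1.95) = 0.69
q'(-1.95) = 0.28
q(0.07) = 0.42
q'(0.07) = -0.04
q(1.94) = 0.48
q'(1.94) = -0.08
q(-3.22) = 0.42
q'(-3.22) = 0.04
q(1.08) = 0.47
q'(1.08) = 0.09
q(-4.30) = 0.48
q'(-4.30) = -0.08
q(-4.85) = 0.50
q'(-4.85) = 0.03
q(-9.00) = 0.48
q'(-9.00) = 0.19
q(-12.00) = 0.43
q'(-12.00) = 0.06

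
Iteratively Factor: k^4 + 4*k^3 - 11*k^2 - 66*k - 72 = (k + 3)*(k^3 + k^2 - 14*k - 24) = (k - 4)*(k + 3)*(k^2 + 5*k + 6) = (k - 4)*(k + 3)^2*(k + 2)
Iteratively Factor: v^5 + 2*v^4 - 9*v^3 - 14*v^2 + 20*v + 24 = (v - 2)*(v^4 + 4*v^3 - v^2 - 16*v - 12) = (v - 2)*(v + 2)*(v^3 + 2*v^2 - 5*v - 6) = (v - 2)^2*(v + 2)*(v^2 + 4*v + 3) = (v - 2)^2*(v + 2)*(v + 3)*(v + 1)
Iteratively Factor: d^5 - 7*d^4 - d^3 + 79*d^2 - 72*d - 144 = (d - 3)*(d^4 - 4*d^3 - 13*d^2 + 40*d + 48) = (d - 4)*(d - 3)*(d^3 - 13*d - 12) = (d - 4)^2*(d - 3)*(d^2 + 4*d + 3) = (d - 4)^2*(d - 3)*(d + 1)*(d + 3)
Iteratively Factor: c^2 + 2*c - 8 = (c - 2)*(c + 4)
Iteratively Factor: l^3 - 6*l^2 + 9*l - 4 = (l - 4)*(l^2 - 2*l + 1) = (l - 4)*(l - 1)*(l - 1)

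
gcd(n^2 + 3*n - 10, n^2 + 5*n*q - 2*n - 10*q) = n - 2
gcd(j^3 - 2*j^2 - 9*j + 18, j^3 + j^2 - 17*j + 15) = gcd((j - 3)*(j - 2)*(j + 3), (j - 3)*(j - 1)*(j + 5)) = j - 3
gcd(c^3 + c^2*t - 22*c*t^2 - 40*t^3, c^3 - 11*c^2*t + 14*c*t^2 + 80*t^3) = -c^2 + 3*c*t + 10*t^2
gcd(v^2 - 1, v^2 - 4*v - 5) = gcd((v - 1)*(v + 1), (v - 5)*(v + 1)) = v + 1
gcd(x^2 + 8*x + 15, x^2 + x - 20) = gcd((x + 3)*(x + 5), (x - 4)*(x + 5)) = x + 5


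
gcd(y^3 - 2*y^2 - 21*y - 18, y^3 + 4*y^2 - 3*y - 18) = y + 3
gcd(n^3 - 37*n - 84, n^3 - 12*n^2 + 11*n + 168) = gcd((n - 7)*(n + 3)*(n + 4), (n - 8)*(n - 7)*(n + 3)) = n^2 - 4*n - 21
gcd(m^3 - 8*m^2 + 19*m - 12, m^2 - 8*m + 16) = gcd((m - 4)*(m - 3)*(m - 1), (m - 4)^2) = m - 4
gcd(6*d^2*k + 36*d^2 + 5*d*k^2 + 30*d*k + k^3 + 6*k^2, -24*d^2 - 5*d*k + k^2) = 3*d + k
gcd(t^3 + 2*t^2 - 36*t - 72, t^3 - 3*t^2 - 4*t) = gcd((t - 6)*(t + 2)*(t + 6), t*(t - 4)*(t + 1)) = 1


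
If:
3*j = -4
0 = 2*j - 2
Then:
No Solution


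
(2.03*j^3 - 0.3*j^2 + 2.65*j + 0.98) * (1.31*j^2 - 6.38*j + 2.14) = 2.6593*j^5 - 13.3444*j^4 + 9.7297*j^3 - 16.2652*j^2 - 0.581399999999999*j + 2.0972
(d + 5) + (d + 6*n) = 2*d + 6*n + 5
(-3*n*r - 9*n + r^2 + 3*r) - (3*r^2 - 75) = -3*n*r - 9*n - 2*r^2 + 3*r + 75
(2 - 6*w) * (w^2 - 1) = -6*w^3 + 2*w^2 + 6*w - 2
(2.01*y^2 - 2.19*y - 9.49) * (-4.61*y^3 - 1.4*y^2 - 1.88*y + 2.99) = -9.2661*y^5 + 7.2819*y^4 + 43.0361*y^3 + 23.4131*y^2 + 11.2931*y - 28.3751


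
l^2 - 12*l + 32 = (l - 8)*(l - 4)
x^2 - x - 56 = (x - 8)*(x + 7)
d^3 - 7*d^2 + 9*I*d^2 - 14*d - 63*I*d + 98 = (d - 7)*(d + 2*I)*(d + 7*I)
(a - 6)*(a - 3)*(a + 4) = a^3 - 5*a^2 - 18*a + 72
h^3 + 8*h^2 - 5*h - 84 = (h - 3)*(h + 4)*(h + 7)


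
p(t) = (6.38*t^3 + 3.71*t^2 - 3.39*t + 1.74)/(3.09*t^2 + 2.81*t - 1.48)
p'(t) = (-6.18*t - 2.81)*(6.38*t^3 + 3.71*t^2 - 3.39*t + 1.74)/(3.09*t^2 + 2.81*t - 1.48)^2 + (19.14*t^2 + 7.42*t - 3.39)/(3.09*t^2 + 2.81*t - 1.48) = (19.7142*t^4 + 35.8556*t^3 - 7.427*t^2 - 21.7348*t + 0.1278)/(9.5481*t^4 + 17.3658*t^3 - 1.2503*t^2 - 8.3176*t + 2.1904)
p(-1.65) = -4.89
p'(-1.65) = 0.16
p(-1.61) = -4.89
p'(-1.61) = -0.32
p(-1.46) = -5.24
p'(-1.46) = -5.93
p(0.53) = 2.21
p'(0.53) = -8.56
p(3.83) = 7.35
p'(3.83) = 2.03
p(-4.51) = -10.12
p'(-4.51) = 2.03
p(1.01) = 1.92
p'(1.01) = 1.38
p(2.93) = 5.53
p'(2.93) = 2.01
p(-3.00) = -7.09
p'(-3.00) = 1.96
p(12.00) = 24.14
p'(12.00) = 2.06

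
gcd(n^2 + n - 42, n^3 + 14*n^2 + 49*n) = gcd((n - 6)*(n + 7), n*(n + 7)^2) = n + 7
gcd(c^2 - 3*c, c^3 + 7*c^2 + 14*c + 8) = 1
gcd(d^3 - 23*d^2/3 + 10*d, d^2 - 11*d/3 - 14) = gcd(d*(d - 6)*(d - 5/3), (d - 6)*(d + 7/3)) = d - 6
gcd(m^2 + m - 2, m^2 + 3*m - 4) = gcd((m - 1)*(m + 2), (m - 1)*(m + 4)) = m - 1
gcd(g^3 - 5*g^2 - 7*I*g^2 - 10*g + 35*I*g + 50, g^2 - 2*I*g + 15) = g - 5*I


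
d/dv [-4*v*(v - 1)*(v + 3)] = -12*v^2 - 16*v + 12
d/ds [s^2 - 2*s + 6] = 2*s - 2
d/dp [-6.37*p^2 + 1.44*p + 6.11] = 1.44 - 12.74*p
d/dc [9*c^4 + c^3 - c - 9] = 36*c^3 + 3*c^2 - 1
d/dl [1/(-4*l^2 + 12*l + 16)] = (2*l - 3)/(4*(-l^2 + 3*l + 4)^2)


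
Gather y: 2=2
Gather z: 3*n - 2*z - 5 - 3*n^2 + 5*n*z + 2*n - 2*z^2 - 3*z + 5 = -3*n^2 + 5*n - 2*z^2 + z*(5*n - 5)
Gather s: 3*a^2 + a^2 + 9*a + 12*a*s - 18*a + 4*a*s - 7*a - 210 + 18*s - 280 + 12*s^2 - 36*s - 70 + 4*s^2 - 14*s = 4*a^2 - 16*a + 16*s^2 + s*(16*a - 32) - 560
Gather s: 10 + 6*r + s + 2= 6*r + s + 12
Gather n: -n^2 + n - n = -n^2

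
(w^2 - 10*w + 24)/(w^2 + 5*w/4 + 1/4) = 4*(w^2 - 10*w + 24)/(4*w^2 + 5*w + 1)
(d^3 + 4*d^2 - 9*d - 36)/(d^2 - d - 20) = (d^2 - 9)/(d - 5)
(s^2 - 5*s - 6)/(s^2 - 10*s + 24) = (s + 1)/(s - 4)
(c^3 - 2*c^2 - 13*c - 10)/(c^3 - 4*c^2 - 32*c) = (-c^3 + 2*c^2 + 13*c + 10)/(c*(-c^2 + 4*c + 32))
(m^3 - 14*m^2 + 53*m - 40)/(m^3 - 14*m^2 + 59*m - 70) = (m^2 - 9*m + 8)/(m^2 - 9*m + 14)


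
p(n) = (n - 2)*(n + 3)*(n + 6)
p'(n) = (n - 2)*(n + 3) + (n - 2)*(n + 6) + (n + 3)*(n + 6)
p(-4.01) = 12.08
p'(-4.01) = -7.90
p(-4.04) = 12.31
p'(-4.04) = -7.60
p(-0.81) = -31.94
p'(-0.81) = -9.37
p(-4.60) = 14.78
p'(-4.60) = -0.92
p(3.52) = 94.35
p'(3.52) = 86.45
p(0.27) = -35.47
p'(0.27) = 4.00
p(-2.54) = -7.23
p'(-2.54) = -16.21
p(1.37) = -20.29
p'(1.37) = 24.81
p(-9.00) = -198.00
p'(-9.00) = 117.00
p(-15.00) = -1836.00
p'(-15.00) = 465.00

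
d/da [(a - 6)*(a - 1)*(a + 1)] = 3*a^2 - 12*a - 1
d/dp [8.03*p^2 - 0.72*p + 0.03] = 16.06*p - 0.72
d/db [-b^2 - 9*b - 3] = -2*b - 9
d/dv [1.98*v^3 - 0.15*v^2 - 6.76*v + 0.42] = 5.94*v^2 - 0.3*v - 6.76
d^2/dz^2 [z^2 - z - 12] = 2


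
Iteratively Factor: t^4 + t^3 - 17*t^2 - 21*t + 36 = (t - 1)*(t^3 + 2*t^2 - 15*t - 36) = (t - 4)*(t - 1)*(t^2 + 6*t + 9) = (t - 4)*(t - 1)*(t + 3)*(t + 3)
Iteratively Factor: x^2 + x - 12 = (x - 3)*(x + 4)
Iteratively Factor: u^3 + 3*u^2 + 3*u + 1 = (u + 1)*(u^2 + 2*u + 1) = (u + 1)^2*(u + 1)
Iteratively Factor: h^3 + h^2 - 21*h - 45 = (h + 3)*(h^2 - 2*h - 15) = (h - 5)*(h + 3)*(h + 3)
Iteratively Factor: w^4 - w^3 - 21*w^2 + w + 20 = (w + 1)*(w^3 - 2*w^2 - 19*w + 20) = (w + 1)*(w + 4)*(w^2 - 6*w + 5) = (w - 1)*(w + 1)*(w + 4)*(w - 5)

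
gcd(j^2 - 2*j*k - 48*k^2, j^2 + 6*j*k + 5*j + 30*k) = j + 6*k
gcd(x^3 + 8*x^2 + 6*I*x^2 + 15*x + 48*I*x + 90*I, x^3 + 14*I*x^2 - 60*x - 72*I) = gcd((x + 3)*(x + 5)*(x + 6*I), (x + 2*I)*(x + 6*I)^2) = x + 6*I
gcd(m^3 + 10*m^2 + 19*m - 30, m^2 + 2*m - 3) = m - 1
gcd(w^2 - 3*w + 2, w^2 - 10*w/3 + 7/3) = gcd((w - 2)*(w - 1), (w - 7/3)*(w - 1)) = w - 1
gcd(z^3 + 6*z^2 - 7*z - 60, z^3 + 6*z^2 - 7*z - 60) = z^3 + 6*z^2 - 7*z - 60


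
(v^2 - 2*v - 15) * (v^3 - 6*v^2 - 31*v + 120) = v^5 - 8*v^4 - 34*v^3 + 272*v^2 + 225*v - 1800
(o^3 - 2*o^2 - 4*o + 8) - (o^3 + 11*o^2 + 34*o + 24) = -13*o^2 - 38*o - 16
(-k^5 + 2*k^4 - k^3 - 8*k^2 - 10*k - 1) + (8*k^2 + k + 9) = -k^5 + 2*k^4 - k^3 - 9*k + 8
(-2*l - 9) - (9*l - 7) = -11*l - 2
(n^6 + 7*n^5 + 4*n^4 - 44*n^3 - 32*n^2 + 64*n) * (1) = n^6 + 7*n^5 + 4*n^4 - 44*n^3 - 32*n^2 + 64*n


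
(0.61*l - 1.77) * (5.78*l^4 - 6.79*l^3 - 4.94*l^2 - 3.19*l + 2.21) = 3.5258*l^5 - 14.3725*l^4 + 9.0049*l^3 + 6.7979*l^2 + 6.9944*l - 3.9117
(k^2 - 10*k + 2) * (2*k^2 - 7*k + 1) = 2*k^4 - 27*k^3 + 75*k^2 - 24*k + 2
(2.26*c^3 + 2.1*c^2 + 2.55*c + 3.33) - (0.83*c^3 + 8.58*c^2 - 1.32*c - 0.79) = 1.43*c^3 - 6.48*c^2 + 3.87*c + 4.12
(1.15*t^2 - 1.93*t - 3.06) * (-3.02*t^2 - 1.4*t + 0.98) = -3.473*t^4 + 4.2186*t^3 + 13.0702*t^2 + 2.3926*t - 2.9988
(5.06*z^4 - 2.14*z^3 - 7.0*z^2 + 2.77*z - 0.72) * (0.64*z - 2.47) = 3.2384*z^5 - 13.8678*z^4 + 0.805800000000001*z^3 + 19.0628*z^2 - 7.3027*z + 1.7784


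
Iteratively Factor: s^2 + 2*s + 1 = (s + 1)*(s + 1)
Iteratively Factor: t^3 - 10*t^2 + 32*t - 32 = (t - 4)*(t^2 - 6*t + 8) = (t - 4)^2*(t - 2)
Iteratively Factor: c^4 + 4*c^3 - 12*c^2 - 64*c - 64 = (c + 4)*(c^3 - 12*c - 16) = (c + 2)*(c + 4)*(c^2 - 2*c - 8) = (c - 4)*(c + 2)*(c + 4)*(c + 2)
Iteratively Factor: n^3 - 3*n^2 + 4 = (n - 2)*(n^2 - n - 2) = (n - 2)^2*(n + 1)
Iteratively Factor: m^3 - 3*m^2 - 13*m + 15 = (m - 1)*(m^2 - 2*m - 15) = (m - 5)*(m - 1)*(m + 3)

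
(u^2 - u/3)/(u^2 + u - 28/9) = 3*u*(3*u - 1)/(9*u^2 + 9*u - 28)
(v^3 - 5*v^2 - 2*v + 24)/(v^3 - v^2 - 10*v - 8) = (v - 3)/(v + 1)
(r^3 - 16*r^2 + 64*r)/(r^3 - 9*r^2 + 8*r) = (r - 8)/(r - 1)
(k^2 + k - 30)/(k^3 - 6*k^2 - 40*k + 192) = (k - 5)/(k^2 - 12*k + 32)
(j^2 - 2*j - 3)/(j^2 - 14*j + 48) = (j^2 - 2*j - 3)/(j^2 - 14*j + 48)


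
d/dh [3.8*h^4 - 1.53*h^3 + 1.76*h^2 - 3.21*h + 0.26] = 15.2*h^3 - 4.59*h^2 + 3.52*h - 3.21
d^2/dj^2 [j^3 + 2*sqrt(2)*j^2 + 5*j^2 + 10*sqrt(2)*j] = 6*j + 4*sqrt(2) + 10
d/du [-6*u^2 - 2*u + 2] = -12*u - 2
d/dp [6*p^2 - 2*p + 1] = 12*p - 2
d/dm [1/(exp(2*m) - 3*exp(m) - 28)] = (3 - 2*exp(m))*exp(m)/(-exp(2*m) + 3*exp(m) + 28)^2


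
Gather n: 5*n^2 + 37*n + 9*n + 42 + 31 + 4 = 5*n^2 + 46*n + 77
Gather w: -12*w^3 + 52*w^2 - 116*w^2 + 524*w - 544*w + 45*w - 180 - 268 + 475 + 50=-12*w^3 - 64*w^2 + 25*w + 77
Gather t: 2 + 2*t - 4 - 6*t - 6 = -4*t - 8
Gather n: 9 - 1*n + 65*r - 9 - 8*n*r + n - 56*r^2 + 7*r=-8*n*r - 56*r^2 + 72*r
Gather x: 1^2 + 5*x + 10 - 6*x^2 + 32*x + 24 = -6*x^2 + 37*x + 35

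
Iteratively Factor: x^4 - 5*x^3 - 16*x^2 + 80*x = (x + 4)*(x^3 - 9*x^2 + 20*x) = (x - 5)*(x + 4)*(x^2 - 4*x) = x*(x - 5)*(x + 4)*(x - 4)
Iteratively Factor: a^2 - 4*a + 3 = (a - 1)*(a - 3)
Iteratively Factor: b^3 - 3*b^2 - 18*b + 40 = (b - 5)*(b^2 + 2*b - 8) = (b - 5)*(b - 2)*(b + 4)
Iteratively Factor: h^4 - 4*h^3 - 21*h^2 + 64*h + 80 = (h + 1)*(h^3 - 5*h^2 - 16*h + 80) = (h + 1)*(h + 4)*(h^2 - 9*h + 20) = (h - 4)*(h + 1)*(h + 4)*(h - 5)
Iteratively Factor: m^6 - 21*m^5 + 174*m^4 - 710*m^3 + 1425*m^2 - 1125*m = (m - 3)*(m^5 - 18*m^4 + 120*m^3 - 350*m^2 + 375*m) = (m - 3)^2*(m^4 - 15*m^3 + 75*m^2 - 125*m) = m*(m - 3)^2*(m^3 - 15*m^2 + 75*m - 125) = m*(m - 5)*(m - 3)^2*(m^2 - 10*m + 25) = m*(m - 5)^2*(m - 3)^2*(m - 5)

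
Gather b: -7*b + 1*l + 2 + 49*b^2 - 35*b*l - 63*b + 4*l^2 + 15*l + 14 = 49*b^2 + b*(-35*l - 70) + 4*l^2 + 16*l + 16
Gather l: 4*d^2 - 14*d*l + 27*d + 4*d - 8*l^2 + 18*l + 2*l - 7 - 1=4*d^2 + 31*d - 8*l^2 + l*(20 - 14*d) - 8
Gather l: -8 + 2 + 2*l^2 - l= 2*l^2 - l - 6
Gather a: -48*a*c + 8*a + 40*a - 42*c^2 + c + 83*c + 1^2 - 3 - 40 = a*(48 - 48*c) - 42*c^2 + 84*c - 42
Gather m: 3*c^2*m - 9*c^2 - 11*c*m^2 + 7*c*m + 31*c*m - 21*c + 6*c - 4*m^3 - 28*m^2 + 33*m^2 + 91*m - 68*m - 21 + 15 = -9*c^2 - 15*c - 4*m^3 + m^2*(5 - 11*c) + m*(3*c^2 + 38*c + 23) - 6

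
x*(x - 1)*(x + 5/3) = x^3 + 2*x^2/3 - 5*x/3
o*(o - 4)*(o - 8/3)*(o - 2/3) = o^4 - 22*o^3/3 + 136*o^2/9 - 64*o/9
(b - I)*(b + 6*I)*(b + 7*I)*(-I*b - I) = -I*b^4 + 12*b^3 - I*b^3 + 12*b^2 + 29*I*b^2 + 42*b + 29*I*b + 42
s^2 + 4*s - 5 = (s - 1)*(s + 5)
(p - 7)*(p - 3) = p^2 - 10*p + 21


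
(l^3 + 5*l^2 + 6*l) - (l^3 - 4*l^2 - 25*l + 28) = 9*l^2 + 31*l - 28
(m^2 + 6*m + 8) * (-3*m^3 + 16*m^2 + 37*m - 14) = -3*m^5 - 2*m^4 + 109*m^3 + 336*m^2 + 212*m - 112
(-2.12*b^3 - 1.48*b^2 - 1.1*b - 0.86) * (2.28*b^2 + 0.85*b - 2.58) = -4.8336*b^5 - 5.1764*b^4 + 1.7036*b^3 + 0.9226*b^2 + 2.107*b + 2.2188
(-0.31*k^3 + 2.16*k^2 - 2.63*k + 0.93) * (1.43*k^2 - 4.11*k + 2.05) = -0.4433*k^5 + 4.3629*k^4 - 13.274*k^3 + 16.5672*k^2 - 9.2138*k + 1.9065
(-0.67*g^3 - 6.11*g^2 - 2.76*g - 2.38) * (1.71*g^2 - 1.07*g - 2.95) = -1.1457*g^5 - 9.7312*g^4 + 3.7946*g^3 + 16.9079*g^2 + 10.6886*g + 7.021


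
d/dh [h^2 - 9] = 2*h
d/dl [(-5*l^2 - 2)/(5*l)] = -1 + 2/(5*l^2)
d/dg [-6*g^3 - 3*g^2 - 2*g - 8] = -18*g^2 - 6*g - 2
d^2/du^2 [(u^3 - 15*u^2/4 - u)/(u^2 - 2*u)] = -9/(u^3 - 6*u^2 + 12*u - 8)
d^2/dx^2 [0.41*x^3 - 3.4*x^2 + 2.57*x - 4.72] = 2.46*x - 6.8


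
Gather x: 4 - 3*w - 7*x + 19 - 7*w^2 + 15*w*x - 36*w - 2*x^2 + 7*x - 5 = -7*w^2 + 15*w*x - 39*w - 2*x^2 + 18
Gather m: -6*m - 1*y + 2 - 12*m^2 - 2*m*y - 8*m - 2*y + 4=-12*m^2 + m*(-2*y - 14) - 3*y + 6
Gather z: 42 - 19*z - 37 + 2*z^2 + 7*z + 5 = 2*z^2 - 12*z + 10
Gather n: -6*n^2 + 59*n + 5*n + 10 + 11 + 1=-6*n^2 + 64*n + 22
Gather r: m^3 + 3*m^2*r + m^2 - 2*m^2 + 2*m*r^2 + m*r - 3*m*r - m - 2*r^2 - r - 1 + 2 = m^3 - m^2 - m + r^2*(2*m - 2) + r*(3*m^2 - 2*m - 1) + 1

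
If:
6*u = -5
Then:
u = -5/6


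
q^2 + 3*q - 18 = (q - 3)*(q + 6)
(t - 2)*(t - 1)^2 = t^3 - 4*t^2 + 5*t - 2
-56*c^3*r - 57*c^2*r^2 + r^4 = r*(-8*c + r)*(c + r)*(7*c + r)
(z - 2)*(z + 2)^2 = z^3 + 2*z^2 - 4*z - 8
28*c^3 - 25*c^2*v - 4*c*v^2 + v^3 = (-7*c + v)*(-c + v)*(4*c + v)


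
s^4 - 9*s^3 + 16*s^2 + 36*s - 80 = (s - 5)*(s - 4)*(s - 2)*(s + 2)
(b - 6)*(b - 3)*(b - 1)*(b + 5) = b^4 - 5*b^3 - 23*b^2 + 117*b - 90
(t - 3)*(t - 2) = t^2 - 5*t + 6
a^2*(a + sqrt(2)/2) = a^3 + sqrt(2)*a^2/2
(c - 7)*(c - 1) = c^2 - 8*c + 7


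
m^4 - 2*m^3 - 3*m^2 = m^2*(m - 3)*(m + 1)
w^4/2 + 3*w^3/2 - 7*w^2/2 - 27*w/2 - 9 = (w/2 + 1)*(w - 3)*(w + 1)*(w + 3)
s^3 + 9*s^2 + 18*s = s*(s + 3)*(s + 6)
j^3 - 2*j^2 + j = j*(j - 1)^2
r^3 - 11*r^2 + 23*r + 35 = (r - 7)*(r - 5)*(r + 1)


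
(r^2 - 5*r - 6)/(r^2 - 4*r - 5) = (r - 6)/(r - 5)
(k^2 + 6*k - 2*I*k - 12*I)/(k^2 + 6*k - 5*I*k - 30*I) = (k - 2*I)/(k - 5*I)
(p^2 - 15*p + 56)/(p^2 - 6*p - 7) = (p - 8)/(p + 1)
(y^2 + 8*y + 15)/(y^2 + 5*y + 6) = (y + 5)/(y + 2)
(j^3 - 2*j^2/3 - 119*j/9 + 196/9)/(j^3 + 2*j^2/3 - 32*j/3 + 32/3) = (9*j^2 - 42*j + 49)/(3*(3*j^2 - 10*j + 8))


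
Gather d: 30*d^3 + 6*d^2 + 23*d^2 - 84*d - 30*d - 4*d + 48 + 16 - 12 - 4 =30*d^3 + 29*d^2 - 118*d + 48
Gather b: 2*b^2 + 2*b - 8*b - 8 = 2*b^2 - 6*b - 8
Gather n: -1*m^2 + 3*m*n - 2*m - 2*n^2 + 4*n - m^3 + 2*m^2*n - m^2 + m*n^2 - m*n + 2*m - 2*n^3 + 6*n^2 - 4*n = -m^3 - 2*m^2 - 2*n^3 + n^2*(m + 4) + n*(2*m^2 + 2*m)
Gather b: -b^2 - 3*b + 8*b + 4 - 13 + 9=-b^2 + 5*b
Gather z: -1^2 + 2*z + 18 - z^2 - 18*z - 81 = -z^2 - 16*z - 64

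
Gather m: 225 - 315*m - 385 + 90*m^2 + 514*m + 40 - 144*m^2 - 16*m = -54*m^2 + 183*m - 120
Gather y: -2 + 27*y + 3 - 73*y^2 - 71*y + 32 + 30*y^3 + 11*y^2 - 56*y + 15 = 30*y^3 - 62*y^2 - 100*y + 48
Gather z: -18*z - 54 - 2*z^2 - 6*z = -2*z^2 - 24*z - 54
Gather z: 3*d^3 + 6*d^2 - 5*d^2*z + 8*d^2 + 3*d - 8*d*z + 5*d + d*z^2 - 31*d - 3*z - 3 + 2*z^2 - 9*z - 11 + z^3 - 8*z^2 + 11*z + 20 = 3*d^3 + 14*d^2 - 23*d + z^3 + z^2*(d - 6) + z*(-5*d^2 - 8*d - 1) + 6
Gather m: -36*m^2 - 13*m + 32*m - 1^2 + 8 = -36*m^2 + 19*m + 7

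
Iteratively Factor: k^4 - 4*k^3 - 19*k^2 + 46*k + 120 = (k + 2)*(k^3 - 6*k^2 - 7*k + 60) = (k - 4)*(k + 2)*(k^2 - 2*k - 15) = (k - 4)*(k + 2)*(k + 3)*(k - 5)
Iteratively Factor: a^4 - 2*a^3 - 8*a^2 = (a + 2)*(a^3 - 4*a^2) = a*(a + 2)*(a^2 - 4*a) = a*(a - 4)*(a + 2)*(a)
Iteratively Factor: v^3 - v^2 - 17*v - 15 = (v + 3)*(v^2 - 4*v - 5) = (v + 1)*(v + 3)*(v - 5)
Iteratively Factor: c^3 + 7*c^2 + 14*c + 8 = (c + 4)*(c^2 + 3*c + 2) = (c + 2)*(c + 4)*(c + 1)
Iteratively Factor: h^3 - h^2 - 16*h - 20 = (h + 2)*(h^2 - 3*h - 10) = (h + 2)^2*(h - 5)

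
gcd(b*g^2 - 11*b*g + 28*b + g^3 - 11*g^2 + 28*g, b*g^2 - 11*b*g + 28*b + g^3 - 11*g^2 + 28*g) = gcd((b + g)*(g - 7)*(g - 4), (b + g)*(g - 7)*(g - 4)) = b*g^2 - 11*b*g + 28*b + g^3 - 11*g^2 + 28*g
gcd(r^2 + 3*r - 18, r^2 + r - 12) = r - 3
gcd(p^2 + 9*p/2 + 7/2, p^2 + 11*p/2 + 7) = p + 7/2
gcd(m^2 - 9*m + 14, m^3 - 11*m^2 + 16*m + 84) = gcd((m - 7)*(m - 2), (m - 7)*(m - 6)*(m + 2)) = m - 7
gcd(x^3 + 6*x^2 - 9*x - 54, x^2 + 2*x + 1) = 1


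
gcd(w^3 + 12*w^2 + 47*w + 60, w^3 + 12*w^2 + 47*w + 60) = w^3 + 12*w^2 + 47*w + 60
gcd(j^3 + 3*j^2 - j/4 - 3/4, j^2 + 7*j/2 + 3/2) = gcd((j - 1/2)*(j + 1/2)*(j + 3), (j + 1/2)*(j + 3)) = j^2 + 7*j/2 + 3/2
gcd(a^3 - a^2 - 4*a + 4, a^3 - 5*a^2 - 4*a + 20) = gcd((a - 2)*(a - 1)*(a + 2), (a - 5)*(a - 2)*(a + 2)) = a^2 - 4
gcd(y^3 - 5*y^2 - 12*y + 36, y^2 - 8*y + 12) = y^2 - 8*y + 12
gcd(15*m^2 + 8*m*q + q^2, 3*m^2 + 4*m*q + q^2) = 3*m + q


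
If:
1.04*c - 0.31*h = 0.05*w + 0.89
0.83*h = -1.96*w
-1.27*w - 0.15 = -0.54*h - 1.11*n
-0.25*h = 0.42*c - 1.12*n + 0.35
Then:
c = 0.75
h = -0.38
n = 0.51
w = 0.16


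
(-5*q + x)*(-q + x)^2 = -5*q^3 + 11*q^2*x - 7*q*x^2 + x^3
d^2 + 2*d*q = d*(d + 2*q)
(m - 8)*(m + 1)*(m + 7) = m^3 - 57*m - 56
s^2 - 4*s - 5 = (s - 5)*(s + 1)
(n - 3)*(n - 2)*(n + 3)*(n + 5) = n^4 + 3*n^3 - 19*n^2 - 27*n + 90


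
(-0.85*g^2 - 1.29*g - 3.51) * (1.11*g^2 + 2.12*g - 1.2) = -0.9435*g^4 - 3.2339*g^3 - 5.6109*g^2 - 5.8932*g + 4.212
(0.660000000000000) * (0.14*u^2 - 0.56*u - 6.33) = 0.0924*u^2 - 0.3696*u - 4.1778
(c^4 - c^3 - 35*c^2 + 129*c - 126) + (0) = c^4 - c^3 - 35*c^2 + 129*c - 126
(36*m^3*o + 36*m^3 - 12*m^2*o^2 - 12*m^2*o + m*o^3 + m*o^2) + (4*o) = 36*m^3*o + 36*m^3 - 12*m^2*o^2 - 12*m^2*o + m*o^3 + m*o^2 + 4*o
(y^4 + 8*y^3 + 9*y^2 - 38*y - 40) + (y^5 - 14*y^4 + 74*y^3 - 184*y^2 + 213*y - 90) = y^5 - 13*y^4 + 82*y^3 - 175*y^2 + 175*y - 130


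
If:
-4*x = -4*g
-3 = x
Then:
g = -3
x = -3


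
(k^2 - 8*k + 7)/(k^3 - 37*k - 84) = (k - 1)/(k^2 + 7*k + 12)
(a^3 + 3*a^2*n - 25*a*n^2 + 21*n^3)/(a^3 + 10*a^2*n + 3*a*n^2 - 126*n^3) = (a - n)/(a + 6*n)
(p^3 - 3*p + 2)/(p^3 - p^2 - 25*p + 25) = (p^2 + p - 2)/(p^2 - 25)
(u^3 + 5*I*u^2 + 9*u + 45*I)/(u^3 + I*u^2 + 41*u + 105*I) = (u - 3*I)/(u - 7*I)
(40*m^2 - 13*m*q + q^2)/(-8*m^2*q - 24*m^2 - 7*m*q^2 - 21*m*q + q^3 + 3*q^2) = (-5*m + q)/(m*q + 3*m + q^2 + 3*q)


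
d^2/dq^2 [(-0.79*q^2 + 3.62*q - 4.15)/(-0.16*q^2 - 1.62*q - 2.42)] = (-0.59488*q^3 - 1.197888*q^2 + 14.864064*q + 56.205568)/(0.004096*q^6 + 0.124416*q^5 + 1.445568*q^4 + 8.015112*q^3 + 21.864216*q^2 + 28.462104*q + 14.172488)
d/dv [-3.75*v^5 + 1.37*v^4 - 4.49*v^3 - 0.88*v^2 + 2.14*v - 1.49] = -18.75*v^4 + 5.48*v^3 - 13.47*v^2 - 1.76*v + 2.14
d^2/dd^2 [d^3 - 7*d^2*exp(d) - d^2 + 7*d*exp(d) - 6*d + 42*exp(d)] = -7*d^2*exp(d) - 21*d*exp(d) + 6*d + 42*exp(d) - 2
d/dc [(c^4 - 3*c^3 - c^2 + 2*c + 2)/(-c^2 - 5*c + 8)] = (-2*c^5 - 12*c^4 + 62*c^3 - 65*c^2 - 12*c + 26)/(c^4 + 10*c^3 + 9*c^2 - 80*c + 64)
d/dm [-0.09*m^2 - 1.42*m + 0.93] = -0.18*m - 1.42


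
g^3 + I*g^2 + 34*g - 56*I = (g - 4*I)*(g - 2*I)*(g + 7*I)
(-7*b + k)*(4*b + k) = -28*b^2 - 3*b*k + k^2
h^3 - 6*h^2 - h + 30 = (h - 5)*(h - 3)*(h + 2)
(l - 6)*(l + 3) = l^2 - 3*l - 18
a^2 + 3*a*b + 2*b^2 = (a + b)*(a + 2*b)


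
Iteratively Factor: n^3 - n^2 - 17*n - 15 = (n + 1)*(n^2 - 2*n - 15) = (n - 5)*(n + 1)*(n + 3)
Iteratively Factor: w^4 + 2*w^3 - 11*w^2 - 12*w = (w + 1)*(w^3 + w^2 - 12*w) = w*(w + 1)*(w^2 + w - 12) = w*(w - 3)*(w + 1)*(w + 4)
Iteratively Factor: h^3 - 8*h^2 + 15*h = (h)*(h^2 - 8*h + 15) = h*(h - 5)*(h - 3)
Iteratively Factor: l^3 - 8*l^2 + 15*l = (l - 3)*(l^2 - 5*l) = l*(l - 3)*(l - 5)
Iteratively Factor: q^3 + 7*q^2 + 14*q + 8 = (q + 1)*(q^2 + 6*q + 8) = (q + 1)*(q + 2)*(q + 4)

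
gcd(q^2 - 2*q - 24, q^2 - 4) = 1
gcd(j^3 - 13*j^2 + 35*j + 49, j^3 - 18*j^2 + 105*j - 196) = j^2 - 14*j + 49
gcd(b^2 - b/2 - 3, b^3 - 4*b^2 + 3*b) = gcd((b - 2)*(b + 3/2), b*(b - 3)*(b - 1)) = 1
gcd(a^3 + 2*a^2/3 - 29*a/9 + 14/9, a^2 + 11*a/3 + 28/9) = a + 7/3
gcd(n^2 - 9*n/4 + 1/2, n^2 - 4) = n - 2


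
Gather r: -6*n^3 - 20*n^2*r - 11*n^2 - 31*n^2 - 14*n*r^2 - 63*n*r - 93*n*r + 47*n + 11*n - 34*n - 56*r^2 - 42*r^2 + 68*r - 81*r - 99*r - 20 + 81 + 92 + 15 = -6*n^3 - 42*n^2 + 24*n + r^2*(-14*n - 98) + r*(-20*n^2 - 156*n - 112) + 168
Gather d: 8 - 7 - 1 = 0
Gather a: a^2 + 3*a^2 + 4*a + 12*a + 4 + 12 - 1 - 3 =4*a^2 + 16*a + 12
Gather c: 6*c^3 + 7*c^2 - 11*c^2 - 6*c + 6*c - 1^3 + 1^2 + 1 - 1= 6*c^3 - 4*c^2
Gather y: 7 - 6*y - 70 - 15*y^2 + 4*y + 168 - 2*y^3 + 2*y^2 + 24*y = -2*y^3 - 13*y^2 + 22*y + 105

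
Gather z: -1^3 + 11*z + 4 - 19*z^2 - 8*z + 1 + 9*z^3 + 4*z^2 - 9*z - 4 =9*z^3 - 15*z^2 - 6*z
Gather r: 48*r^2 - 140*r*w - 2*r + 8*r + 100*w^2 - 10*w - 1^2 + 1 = 48*r^2 + r*(6 - 140*w) + 100*w^2 - 10*w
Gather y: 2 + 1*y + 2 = y + 4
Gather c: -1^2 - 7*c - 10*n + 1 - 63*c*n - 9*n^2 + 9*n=c*(-63*n - 7) - 9*n^2 - n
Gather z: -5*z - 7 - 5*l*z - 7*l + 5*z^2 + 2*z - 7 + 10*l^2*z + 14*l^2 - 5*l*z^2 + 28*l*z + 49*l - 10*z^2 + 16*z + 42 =14*l^2 + 42*l + z^2*(-5*l - 5) + z*(10*l^2 + 23*l + 13) + 28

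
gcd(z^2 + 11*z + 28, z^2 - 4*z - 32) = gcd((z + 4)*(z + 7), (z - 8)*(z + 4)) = z + 4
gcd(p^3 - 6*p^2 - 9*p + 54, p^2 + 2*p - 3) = p + 3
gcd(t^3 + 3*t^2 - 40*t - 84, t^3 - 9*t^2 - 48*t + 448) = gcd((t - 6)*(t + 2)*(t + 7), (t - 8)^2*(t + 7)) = t + 7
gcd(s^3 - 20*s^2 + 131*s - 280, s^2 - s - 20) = s - 5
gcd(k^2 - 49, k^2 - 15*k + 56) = k - 7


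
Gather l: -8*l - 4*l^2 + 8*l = -4*l^2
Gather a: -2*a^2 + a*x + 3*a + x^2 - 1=-2*a^2 + a*(x + 3) + x^2 - 1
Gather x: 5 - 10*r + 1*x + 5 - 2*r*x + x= -10*r + x*(2 - 2*r) + 10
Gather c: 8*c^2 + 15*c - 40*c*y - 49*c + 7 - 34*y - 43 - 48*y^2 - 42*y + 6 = 8*c^2 + c*(-40*y - 34) - 48*y^2 - 76*y - 30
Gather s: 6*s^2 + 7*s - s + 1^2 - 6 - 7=6*s^2 + 6*s - 12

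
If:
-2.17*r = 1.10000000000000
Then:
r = -0.51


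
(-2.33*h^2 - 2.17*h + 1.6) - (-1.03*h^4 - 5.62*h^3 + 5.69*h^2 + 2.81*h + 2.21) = 1.03*h^4 + 5.62*h^3 - 8.02*h^2 - 4.98*h - 0.61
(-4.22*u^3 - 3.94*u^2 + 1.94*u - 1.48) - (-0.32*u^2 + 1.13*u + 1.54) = -4.22*u^3 - 3.62*u^2 + 0.81*u - 3.02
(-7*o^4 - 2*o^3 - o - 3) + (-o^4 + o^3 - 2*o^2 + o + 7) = -8*o^4 - o^3 - 2*o^2 + 4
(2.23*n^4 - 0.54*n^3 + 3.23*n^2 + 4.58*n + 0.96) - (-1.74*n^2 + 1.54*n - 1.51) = 2.23*n^4 - 0.54*n^3 + 4.97*n^2 + 3.04*n + 2.47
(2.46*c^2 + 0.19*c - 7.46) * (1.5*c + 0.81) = 3.69*c^3 + 2.2776*c^2 - 11.0361*c - 6.0426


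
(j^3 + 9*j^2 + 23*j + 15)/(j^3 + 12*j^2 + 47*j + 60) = (j + 1)/(j + 4)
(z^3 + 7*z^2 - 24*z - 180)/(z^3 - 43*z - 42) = (z^2 + z - 30)/(z^2 - 6*z - 7)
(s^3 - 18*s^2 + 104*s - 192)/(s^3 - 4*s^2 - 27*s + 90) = (s^2 - 12*s + 32)/(s^2 + 2*s - 15)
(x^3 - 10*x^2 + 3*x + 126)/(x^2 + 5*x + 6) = (x^2 - 13*x + 42)/(x + 2)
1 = 1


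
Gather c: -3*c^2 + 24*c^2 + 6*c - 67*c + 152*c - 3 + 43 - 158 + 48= 21*c^2 + 91*c - 70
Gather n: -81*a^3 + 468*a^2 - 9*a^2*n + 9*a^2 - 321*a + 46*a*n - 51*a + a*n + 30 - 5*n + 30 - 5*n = -81*a^3 + 477*a^2 - 372*a + n*(-9*a^2 + 47*a - 10) + 60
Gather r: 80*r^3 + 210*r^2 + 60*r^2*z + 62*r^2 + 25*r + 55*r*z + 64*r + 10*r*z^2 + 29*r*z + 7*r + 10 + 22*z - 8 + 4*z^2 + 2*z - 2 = 80*r^3 + r^2*(60*z + 272) + r*(10*z^2 + 84*z + 96) + 4*z^2 + 24*z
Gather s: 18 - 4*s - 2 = 16 - 4*s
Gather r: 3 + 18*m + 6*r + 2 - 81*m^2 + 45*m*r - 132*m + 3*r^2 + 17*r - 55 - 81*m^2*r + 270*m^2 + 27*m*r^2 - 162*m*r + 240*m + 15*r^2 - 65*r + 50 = 189*m^2 + 126*m + r^2*(27*m + 18) + r*(-81*m^2 - 117*m - 42)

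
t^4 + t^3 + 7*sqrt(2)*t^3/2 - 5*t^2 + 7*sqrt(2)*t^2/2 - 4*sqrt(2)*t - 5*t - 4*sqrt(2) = (t + 1)*(t - sqrt(2))*(t + sqrt(2)/2)*(t + 4*sqrt(2))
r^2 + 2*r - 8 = (r - 2)*(r + 4)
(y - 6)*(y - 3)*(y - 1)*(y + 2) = y^4 - 8*y^3 + 7*y^2 + 36*y - 36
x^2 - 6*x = x*(x - 6)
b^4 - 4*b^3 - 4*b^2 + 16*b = b*(b - 4)*(b - 2)*(b + 2)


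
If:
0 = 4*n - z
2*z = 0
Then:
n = 0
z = 0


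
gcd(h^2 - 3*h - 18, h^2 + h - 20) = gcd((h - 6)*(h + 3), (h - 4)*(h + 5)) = 1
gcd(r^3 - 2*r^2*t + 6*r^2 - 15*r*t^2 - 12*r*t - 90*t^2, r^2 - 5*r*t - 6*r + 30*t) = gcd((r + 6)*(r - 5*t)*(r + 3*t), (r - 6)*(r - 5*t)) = r - 5*t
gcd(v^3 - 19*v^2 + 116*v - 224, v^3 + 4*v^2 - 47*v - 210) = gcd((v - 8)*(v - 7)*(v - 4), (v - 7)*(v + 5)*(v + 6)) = v - 7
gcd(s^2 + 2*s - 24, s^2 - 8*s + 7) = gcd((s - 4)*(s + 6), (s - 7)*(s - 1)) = 1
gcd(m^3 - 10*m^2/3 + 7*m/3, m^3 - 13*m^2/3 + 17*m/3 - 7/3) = m^2 - 10*m/3 + 7/3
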